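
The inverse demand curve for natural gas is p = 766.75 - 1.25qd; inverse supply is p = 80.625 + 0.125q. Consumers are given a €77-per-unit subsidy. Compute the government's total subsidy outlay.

Pre-subsidy: 766.75 - 1.25q = 80.625 + 0.125q gives q* = 499 and p* = 143.
With the rebate, buyers effectively pay pb = ps − 77, where ps is the price sellers receive.
On the curves, pb = 766.75 - 1.25q and ps = 80.625 + 0.125q; the wedge ps − pb = 77 gives 80.625 + 0.125q − (766.75 - 1.25q) = 77, so q' = 555.
Then pb = 766.75 − 1.25·555 = 73 and ps = 80.625 + 0.125·555 = 150.
Government outlay = subsidy × quantity = 77 × 555 = 42735.

Government cost = €42735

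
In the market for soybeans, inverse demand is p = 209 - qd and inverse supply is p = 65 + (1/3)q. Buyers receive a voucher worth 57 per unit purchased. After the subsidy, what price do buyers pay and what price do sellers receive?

Buyers pay 58.25; sellers receive 115.25

Pre-subsidy: 209 - q = 65 + (1/3)q gives q* = 108 and p* = 101.
With the rebate, buyers effectively pay pb = ps − 57, where ps is the price sellers receive.
On the curves, pb = 209 - q and ps = 65 + (1/3)q; the wedge ps − pb = 57 gives 65 + (1/3)q − (209 - q) = 57, so q' = 150.75.
Then pb = 209 − 1·150.75 = 58.25 and ps = 65 + (1/3)·150.75 = 115.25.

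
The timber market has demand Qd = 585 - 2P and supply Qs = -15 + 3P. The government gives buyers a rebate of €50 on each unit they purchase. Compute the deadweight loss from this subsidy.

Deadweight loss = €1500

Pre-subsidy: 585 - 2P = -15 + 3P gives P* = 120, Q* = 345.
With the rebate, buyers effectively pay Pb = Ps − 50, where Ps is the price sellers receive.
Demand in terms of Ps becomes Qd = 585 − 2(Ps − 50) = 685 - 2Ps. Setting this equal to supply: 685 - 2Ps = -15 + 3Ps, so Ps = 140.
Buyers pay Pb = 140 − 50 = 90; Q' = -15 + 3·140 = 405.
The subsidy expands output by 405 − 345 = 60 past the efficient level; on those units the gap between marginal cost and willingness to pay runs from 0 up to 50.
DWL = ½ × 50 × 60 = 1500.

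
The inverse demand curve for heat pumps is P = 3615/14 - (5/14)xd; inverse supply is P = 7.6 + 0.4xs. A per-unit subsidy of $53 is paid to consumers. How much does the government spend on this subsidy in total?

Pre-subsidy: 3615/14 - (5/14)x = 7.6 + 0.4x gives x* = 331 and P* = 140.
With the rebate, buyers effectively pay Pb = Ps − 53, where Ps is the price sellers receive.
On the curves, Pb = 3615/14 - (5/14)x and Ps = 7.6 + 0.4x; the wedge Ps − Pb = 53 gives 7.6 + 0.4x − (3615/14 - (5/14)x) = 53, so x' = 401.
Then Pb = 3615/14 − (5/14)·401 = 115 and Ps = 7.6 + 0.4·401 = 168.
Government outlay = subsidy × quantity = 53 × 401 = 21253.

Government cost = $21253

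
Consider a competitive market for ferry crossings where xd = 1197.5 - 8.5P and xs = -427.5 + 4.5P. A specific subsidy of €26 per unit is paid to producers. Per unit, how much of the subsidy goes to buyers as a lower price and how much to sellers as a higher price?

Buyers gain €9 per unit; sellers gain €17 per unit

Pre-subsidy: 1197.5 - 8.5P = -427.5 + 4.5P gives P* = 125, x* = 135.
With the subsidy, sellers receive Ps = Pb + 26 for each unit, where Pb is the price buyers pay.
Supply in terms of Pb becomes xs = -427.5 + 4.5(Pb + 26) = -310.5 + 4.5Pb. Setting this equal to demand: 1197.5 - 8.5Pb = -310.5 + 4.5Pb, so Pb = 116.
Sellers receive Ps = 116 + 26 = 142; x' = 1197.5 − 8.5·116 = 211.5.
Buyers' price falls by P* − Pb = 125 − 116 = 9; sellers' price rises by Ps − P* = 142 − 125 = 17.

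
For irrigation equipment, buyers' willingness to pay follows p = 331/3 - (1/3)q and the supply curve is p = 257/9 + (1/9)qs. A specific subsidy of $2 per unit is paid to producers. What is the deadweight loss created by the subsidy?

Pre-subsidy: 331/3 - (1/3)q = 257/9 + (1/9)q gives q* = 184 and p* = 49.
With the subsidy, sellers receive ps = pb + 2 for each unit, where pb is the price buyers pay.
On the curves, pb = 331/3 - (1/3)q and ps = 257/9 + (1/9)q; the wedge ps − pb = 2 gives 257/9 + (1/9)q − (331/3 - (1/3)q) = 2, so q' = 188.5.
Then pb = 331/3 − (1/3)·188.5 = 47.5 and ps = 257/9 + (1/9)·188.5 = 49.5.
The subsidy expands output by 188.5 − 184 = 4.5 past the efficient level; on those units the gap between marginal cost and willingness to pay runs from 0 up to 2.
DWL = ½ × 2 × 4.5 = 4.5.

Deadweight loss = $4.5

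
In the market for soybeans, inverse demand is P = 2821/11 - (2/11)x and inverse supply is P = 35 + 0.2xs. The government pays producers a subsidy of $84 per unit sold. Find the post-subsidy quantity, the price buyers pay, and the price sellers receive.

x' = 800; buyers pay $111; sellers receive $195

Pre-subsidy: 2821/11 - (2/11)x = 35 + 0.2x gives x* = 580 and P* = 151.
With the subsidy, sellers receive Ps = Pb + 84 for each unit, where Pb is the price buyers pay.
On the curves, Pb = 2821/11 - (2/11)x and Ps = 35 + 0.2x; the wedge Ps − Pb = 84 gives 35 + 0.2x − (2821/11 - (2/11)x) = 84, so x' = 800.
Then Pb = 2821/11 − (2/11)·800 = 111 and Ps = 35 + 0.2·800 = 195.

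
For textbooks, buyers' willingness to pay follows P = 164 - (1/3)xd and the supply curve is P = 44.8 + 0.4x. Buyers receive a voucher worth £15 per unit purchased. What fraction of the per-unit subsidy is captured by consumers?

Pre-subsidy: 164 - (1/3)x = 44.8 + 0.4x gives x* = 1788/11 and P* = 1208/11.
With the rebate, buyers effectively pay Pb = Ps − 15, where Ps is the price sellers receive.
On the curves, Pb = 164 - (1/3)x and Ps = 44.8 + 0.4x; the wedge Ps − Pb = 15 gives 44.8 + 0.4x − (164 - (1/3)x) = 15, so x' = 183.
Then Pb = 164 − (1/3)·183 = 103 and Ps = 44.8 + 0.4·183 = 118.
Buyers' price falls by P* − Pb = 1208/11 − 103 = 75/11; sellers' price rises by Ps − P* = 118 − 1208/11 = 90/11.
So consumers capture (75/11)/15 = 5/11 of each unit of subsidy.

Consumer share = 5/11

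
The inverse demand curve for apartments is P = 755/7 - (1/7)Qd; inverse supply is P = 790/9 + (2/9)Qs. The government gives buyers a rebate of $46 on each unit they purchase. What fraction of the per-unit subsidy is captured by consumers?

Pre-subsidy: 755/7 - (1/7)Q = 790/9 + (2/9)Q gives Q* = 55 and P* = 100.
With the rebate, buyers effectively pay Pb = Ps − 46, where Ps is the price sellers receive.
On the curves, Pb = 755/7 - (1/7)Q and Ps = 790/9 + (2/9)Q; the wedge Ps − Pb = 46 gives 790/9 + (2/9)Q − (755/7 - (1/7)Q) = 46, so Q' = 181.
Then Pb = 755/7 − (1/7)·181 = 82 and Ps = 790/9 + (2/9)·181 = 128.
Buyers' price falls by P* − Pb = 100 − 82 = 18; sellers' price rises by Ps − P* = 128 − 100 = 28.
So consumers capture 18/46 = 9/23 of each unit of subsidy.

Consumer share = 9/23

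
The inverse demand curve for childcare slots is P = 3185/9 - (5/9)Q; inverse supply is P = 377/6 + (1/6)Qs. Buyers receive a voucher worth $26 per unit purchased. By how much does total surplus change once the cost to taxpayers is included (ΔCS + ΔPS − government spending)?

Net change in total surplus = -$468

Pre-subsidy: 3185/9 - (5/9)Q = 377/6 + (1/6)Q gives Q* = 403 and P* = 130.
With the rebate, buyers effectively pay Pb = Ps − 26, where Ps is the price sellers receive.
On the curves, Pb = 3185/9 - (5/9)Q and Ps = 377/6 + (1/6)Q; the wedge Ps − Pb = 26 gives 377/6 + (1/6)Q − (3185/9 - (5/9)Q) = 26, so Q' = 439.
Then Pb = 3185/9 − (5/9)·439 = 110 and Ps = 377/6 + (1/6)·439 = 136.
ΔCS = ½(403 + 439)(130 − 110) = 8420; ΔPS = ½(403 + 439)(136 − 130) = 2526.
Government spending = 26 × 439 = 11414.
Net change = 8420 + 2526 − 11414 = -468. The loss equals the DWL triangle ½·26·36.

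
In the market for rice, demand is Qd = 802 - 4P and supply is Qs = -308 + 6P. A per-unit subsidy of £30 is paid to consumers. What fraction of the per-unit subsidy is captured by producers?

Pre-subsidy: 802 - 4P = -308 + 6P gives P* = 111, Q* = 358.
With the rebate, buyers effectively pay Pb = Ps − 30, where Ps is the price sellers receive.
Demand in terms of Ps becomes Qd = 802 − 4(Ps − 30) = 922 - 4Ps. Setting this equal to supply: 922 - 4Ps = -308 + 6Ps, so Ps = 123.
Buyers pay Pb = 123 − 30 = 93; Q' = -308 + 6·123 = 430.
Buyers' price falls by P* − Pb = 111 − 93 = 18; sellers' price rises by Ps − P* = 123 − 111 = 12.
So producers capture 12/30 = 0.4 of each unit of subsidy.

Producer share = 0.4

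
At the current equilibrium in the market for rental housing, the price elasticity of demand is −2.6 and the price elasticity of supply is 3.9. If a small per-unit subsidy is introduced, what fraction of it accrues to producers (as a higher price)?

For a small subsidy around the equilibrium, the benefit split depends on the relative slopes, which at a point are proportional to the elasticities.
Buyer share = εs/(εs + |εd|) = 3.9/(3.9 + 2.6) = 0.6; seller share = |εd|/(εs + |εd|) = 0.4.
So producers capture 0.4 of the subsidy.

Producer share = 0.4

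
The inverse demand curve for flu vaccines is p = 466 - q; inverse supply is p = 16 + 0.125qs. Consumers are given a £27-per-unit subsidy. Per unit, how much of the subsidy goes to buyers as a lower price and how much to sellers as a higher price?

Buyers gain £24 per unit; sellers gain £3 per unit

Pre-subsidy: 466 - q = 16 + 0.125q gives q* = 400 and p* = 66.
With the rebate, buyers effectively pay pb = ps − 27, where ps is the price sellers receive.
On the curves, pb = 466 - q and ps = 16 + 0.125q; the wedge ps − pb = 27 gives 16 + 0.125q − (466 - q) = 27, so q' = 424.
Then pb = 466 − 1·424 = 42 and ps = 16 + 0.125·424 = 69.
Buyers' price falls by p* − pb = 66 − 42 = 24; sellers' price rises by ps − p* = 69 − 66 = 3.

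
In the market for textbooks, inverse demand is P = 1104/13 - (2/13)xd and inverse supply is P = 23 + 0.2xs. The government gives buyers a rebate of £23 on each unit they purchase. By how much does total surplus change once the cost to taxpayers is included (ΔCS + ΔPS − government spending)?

Net change in total surplus = -£747.5

Pre-subsidy: 1104/13 - (2/13)x = 23 + 0.2x gives x* = 175 and P* = 58.
With the rebate, buyers effectively pay Pb = Ps − 23, where Ps is the price sellers receive.
On the curves, Pb = 1104/13 - (2/13)x and Ps = 23 + 0.2x; the wedge Ps − Pb = 23 gives 23 + 0.2x − (1104/13 - (2/13)x) = 23, so x' = 240.
Then Pb = 1104/13 − (2/13)·240 = 48 and Ps = 23 + 0.2·240 = 71.
ΔCS = ½(175 + 240)(58 − 48) = 2075; ΔPS = ½(175 + 240)(71 − 58) = 2697.5.
Government spending = 23 × 240 = 5520.
Net change = 2075 + 2697.5 − 5520 = -747.5. The loss equals the DWL triangle ½·23·65.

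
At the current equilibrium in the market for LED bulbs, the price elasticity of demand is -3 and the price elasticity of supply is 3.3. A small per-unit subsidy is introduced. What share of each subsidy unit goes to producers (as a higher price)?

Producer share = 10/21

For a small subsidy around the equilibrium, the benefit split depends on the relative slopes, which at a point are proportional to the elasticities.
Buyer share = εs/(εs + |εd|) = 3.3/(3.3 + 3) = 11/21; seller share = |εd|/(εs + |εd|) = 10/21.
So producers capture 10/21 of the subsidy.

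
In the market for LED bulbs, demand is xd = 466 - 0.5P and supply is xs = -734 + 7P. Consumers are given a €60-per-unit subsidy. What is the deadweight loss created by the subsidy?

Deadweight loss = €840

Pre-subsidy: 466 - 0.5P = -734 + 7P gives P* = 160, x* = 386.
With the rebate, buyers effectively pay Pb = Ps − 60, where Ps is the price sellers receive.
Demand in terms of Ps becomes xd = 466 − 0.5(Ps − 60) = 496 - 0.5Ps. Setting this equal to supply: 496 - 0.5Ps = -734 + 7Ps, so Ps = 164.
Buyers pay Pb = 164 − 60 = 104; x' = -734 + 7·164 = 414.
The subsidy expands output by 414 − 386 = 28 past the efficient level; on those units the gap between marginal cost and willingness to pay runs from 0 up to 60.
DWL = ½ × 60 × 28 = 840.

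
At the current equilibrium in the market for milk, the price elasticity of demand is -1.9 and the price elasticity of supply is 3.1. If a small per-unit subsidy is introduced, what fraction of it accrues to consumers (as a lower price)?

Consumer share = 0.62

For a small subsidy around the equilibrium, the benefit split depends on the relative slopes, which at a point are proportional to the elasticities.
Buyer share = εs/(εs + |εd|) = 3.1/(3.1 + 1.9) = 0.62; seller share = |εd|/(εs + |εd|) = 0.38.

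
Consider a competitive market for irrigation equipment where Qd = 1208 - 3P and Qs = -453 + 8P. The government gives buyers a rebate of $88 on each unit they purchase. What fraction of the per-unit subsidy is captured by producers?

Producer share = 3/11

Pre-subsidy: 1208 - 3P = -453 + 8P gives P* = 151, Q* = 755.
With the rebate, buyers effectively pay Pb = Ps − 88, where Ps is the price sellers receive.
Demand in terms of Ps becomes Qd = 1208 − 3(Ps − 88) = 1472 - 3Ps. Setting this equal to supply: 1472 - 3Ps = -453 + 8Ps, so Ps = 175.
Buyers pay Pb = 175 − 88 = 87; Q' = -453 + 8·175 = 947.
Buyers' price falls by P* − Pb = 151 − 87 = 64; sellers' price rises by Ps − P* = 175 − 151 = 24.
So producers capture 24/88 = 3/11 of each unit of subsidy.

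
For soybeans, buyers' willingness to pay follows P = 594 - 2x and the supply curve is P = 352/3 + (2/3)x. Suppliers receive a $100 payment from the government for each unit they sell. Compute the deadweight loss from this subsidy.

Deadweight loss = $1875

Pre-subsidy: 594 - 2x = 352/3 + (2/3)x gives x* = 178.75 and P* = 236.5.
With the subsidy, sellers receive Ps = Pb + 100 for each unit, where Pb is the price buyers pay.
On the curves, Pb = 594 - 2x and Ps = 352/3 + (2/3)x; the wedge Ps − Pb = 100 gives 352/3 + (2/3)x − (594 - 2x) = 100, so x' = 216.25.
Then Pb = 594 − 2·216.25 = 161.5 and Ps = 352/3 + (2/3)·216.25 = 261.5.
The subsidy expands output by 216.25 − 178.75 = 37.5 past the efficient level; on those units the gap between marginal cost and willingness to pay runs from 0 up to 100.
DWL = ½ × 100 × 37.5 = 1875.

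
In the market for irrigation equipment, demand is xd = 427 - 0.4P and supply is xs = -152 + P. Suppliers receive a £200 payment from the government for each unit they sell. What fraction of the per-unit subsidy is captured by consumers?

Pre-subsidy: 427 - 0.4P = -152 + P gives P* = 2895/7, x* = 1831/7.
With the subsidy, sellers receive Ps = Pb + 200 for each unit, where Pb is the price buyers pay.
Supply in terms of Pb becomes xs = -152 + 1(Pb + 200) = 48 + Pb. Setting this equal to demand: 427 - 0.4Pb = 48 + Pb, so Pb = 1895/7.
Sellers receive Ps = 1895/7 + 200 = 3295/7; x' = 427 − 0.4·(1895/7) = 2231/7.
Buyers' price falls by P* − Pb = 2895/7 − 1895/7 = 1000/7; sellers' price rises by Ps − P* = 3295/7 − 2895/7 = 400/7.
So consumers capture (1000/7)/200 = 5/7 of each unit of subsidy.

Consumer share = 5/7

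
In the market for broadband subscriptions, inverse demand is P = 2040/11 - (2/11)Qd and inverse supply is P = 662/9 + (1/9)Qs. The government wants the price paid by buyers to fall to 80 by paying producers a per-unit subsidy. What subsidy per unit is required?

Required subsidy s = 58 per unit

At a buyer price of 80, quantity demanded is 1020 − 5.5·80 = 580.
Sellers supply 580 only when they receive Ps = 662/9 + (1/9)·580 = 138.
s = Ps − Pb = 138 − 80 = 58.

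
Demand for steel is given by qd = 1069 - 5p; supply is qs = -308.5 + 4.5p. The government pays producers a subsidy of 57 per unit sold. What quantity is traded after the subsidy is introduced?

q' = 479

Pre-subsidy: 1069 - 5p = -308.5 + 4.5p gives p* = 145, q* = 344.
With the subsidy, sellers receive ps = pb + 57 for each unit, where pb is the price buyers pay.
Supply in terms of pb becomes qs = -308.5 + 4.5(pb + 57) = -52 + 4.5pb. Setting this equal to demand: 1069 - 5pb = -52 + 4.5pb, so pb = 118.
Sellers receive ps = 118 + 57 = 175; q' = 1069 − 5·118 = 479.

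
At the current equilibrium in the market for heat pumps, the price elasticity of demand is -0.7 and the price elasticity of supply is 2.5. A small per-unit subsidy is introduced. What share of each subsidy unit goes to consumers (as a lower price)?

For a small subsidy around the equilibrium, the benefit split depends on the relative slopes, which at a point are proportional to the elasticities.
Buyer share = εs/(εs + |εd|) = 2.5/(2.5 + 0.7) = 0.78125; seller share = |εd|/(εs + |εd|) = 0.21875.

Consumer share = 0.78125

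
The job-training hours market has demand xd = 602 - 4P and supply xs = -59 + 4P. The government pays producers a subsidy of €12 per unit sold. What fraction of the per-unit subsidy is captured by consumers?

Pre-subsidy: 602 - 4P = -59 + 4P gives P* = 82.625, x* = 271.5.
With the subsidy, sellers receive Ps = Pb + 12 for each unit, where Pb is the price buyers pay.
Supply in terms of Pb becomes xs = -59 + 4(Pb + 12) = -11 + 4Pb. Setting this equal to demand: 602 - 4Pb = -11 + 4Pb, so Pb = 76.625.
Sellers receive Ps = 76.625 + 12 = 88.625; x' = 602 − 4·76.625 = 295.5.
Buyers' price falls by P* − Pb = 82.625 − 76.625 = 6; sellers' price rises by Ps − P* = 88.625 − 82.625 = 6.
So consumers capture 6/12 = 0.5 of each unit of subsidy.

Consumer share = 0.5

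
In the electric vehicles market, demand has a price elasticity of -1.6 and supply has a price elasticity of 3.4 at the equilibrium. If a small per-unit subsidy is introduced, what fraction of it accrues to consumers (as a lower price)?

Consumer share = 0.68

For a small subsidy around the equilibrium, the benefit split depends on the relative slopes, which at a point are proportional to the elasticities.
Buyer share = εs/(εs + |εd|) = 3.4/(3.4 + 1.6) = 0.68; seller share = |εd|/(εs + |εd|) = 0.32.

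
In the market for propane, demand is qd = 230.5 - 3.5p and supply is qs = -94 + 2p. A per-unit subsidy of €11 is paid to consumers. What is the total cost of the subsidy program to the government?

Pre-subsidy: 230.5 - 3.5p = -94 + 2p gives p* = 59, q* = 24.
With the rebate, buyers effectively pay pb = ps − 11, where ps is the price sellers receive.
Demand in terms of ps becomes qd = 230.5 − 3.5(ps − 11) = 269 - 3.5ps. Setting this equal to supply: 269 - 3.5ps = -94 + 2ps, so ps = 66.
Buyers pay pb = 66 − 11 = 55; q' = -94 + 2·66 = 38.
Government outlay = subsidy × quantity = 11 × 38 = 418.

Government cost = €418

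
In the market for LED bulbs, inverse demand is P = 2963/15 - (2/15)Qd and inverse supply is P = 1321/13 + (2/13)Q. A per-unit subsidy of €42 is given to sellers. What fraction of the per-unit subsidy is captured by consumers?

Pre-subsidy: 2963/15 - (2/15)Q = 1321/13 + (2/13)Q gives Q* = 334 and P* = 153.
With the subsidy, sellers receive Ps = Pb + 42 for each unit, where Pb is the price buyers pay.
On the curves, Pb = 2963/15 - (2/15)Q and Ps = 1321/13 + (2/13)Q; the wedge Ps − Pb = 42 gives 1321/13 + (2/13)Q − (2963/15 - (2/15)Q) = 42, so Q' = 480.25.
Then Pb = 2963/15 − (2/15)·480.25 = 133.5 and Ps = 1321/13 + (2/13)·480.25 = 175.5.
Buyers' price falls by P* − Pb = 153 − 133.5 = 19.5; sellers' price rises by Ps − P* = 175.5 − 153 = 22.5.
So consumers capture 19.5/42 = 13/28 of each unit of subsidy.

Consumer share = 13/28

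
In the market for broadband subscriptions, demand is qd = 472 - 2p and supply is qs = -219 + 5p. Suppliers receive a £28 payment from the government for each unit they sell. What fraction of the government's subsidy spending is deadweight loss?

DWL / government spending = 70/1101

Pre-subsidy: 472 - 2p = -219 + 5p gives p* = 691/7, q* = 1922/7.
With the subsidy, sellers receive ps = pb + 28 for each unit, where pb is the price buyers pay.
Supply in terms of pb becomes qs = -219 + 5(pb + 28) = -79 + 5pb. Setting this equal to demand: 472 - 2pb = -79 + 5pb, so pb = 551/7.
Sellers receive ps = 551/7 + 28 = 747/7; q' = 472 − 2·(551/7) = 2202/7.
ΔCS = ½(1922/7 + 2202/7)(691/7 − 551/7) = 41240/7; ΔPS = ½(1922/7 + 2202/7)(747/7 − 691/7) = 16496/7.
Government spending = 28 × 2202/7 = 8808.
DWL = ½ × 28 × (2202/7 − 1922/7) = 560; fraction = 560 / 8808 = 70/1101.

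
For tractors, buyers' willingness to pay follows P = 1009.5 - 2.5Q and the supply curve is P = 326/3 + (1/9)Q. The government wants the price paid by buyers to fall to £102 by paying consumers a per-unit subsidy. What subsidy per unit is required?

Required subsidy s = £47 per unit

At a buyer price of 102, quantity demanded is 403.8 − 0.4·102 = 363.
Sellers supply 363 only when they receive Ps = 326/3 + (1/9)·363 = 149.
s = Ps − Pb = 149 − 102 = 47.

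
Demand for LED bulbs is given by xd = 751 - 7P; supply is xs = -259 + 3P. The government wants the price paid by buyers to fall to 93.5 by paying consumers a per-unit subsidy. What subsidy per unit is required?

Required subsidy s = 25 per unit

At a buyer price of 93.5, quantity demanded is 751 − 7·93.5 = 96.5.
Sellers supply 96.5 only when they receive Ps with -259 + 3·Ps = 96.5, i.e. Ps = 118.5.
s = Ps − Pb = 118.5 − 93.5 = 25.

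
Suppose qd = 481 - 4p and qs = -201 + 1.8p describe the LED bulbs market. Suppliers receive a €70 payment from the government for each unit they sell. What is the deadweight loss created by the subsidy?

Pre-subsidy: 481 - 4p = -201 + 1.8p gives p* = 3410/29, q* = 309/29.
With the subsidy, sellers receive ps = pb + 70 for each unit, where pb is the price buyers pay.
Supply in terms of pb becomes qs = -201 + 1.8(pb + 70) = -75 + 1.8pb. Setting this equal to demand: 481 - 4pb = -75 + 1.8pb, so pb = 2780/29.
Sellers receive ps = 2780/29 + 70 = 4810/29; q' = 481 − 4·(2780/29) = 2829/29.
The subsidy expands output by 2829/29 − 309/29 = 2520/29 past the efficient level; on those units the gap between marginal cost and willingness to pay runs from 0 up to 70.
DWL = ½ × 70 × 2520/29 = 88200/29.

Deadweight loss = 88200/29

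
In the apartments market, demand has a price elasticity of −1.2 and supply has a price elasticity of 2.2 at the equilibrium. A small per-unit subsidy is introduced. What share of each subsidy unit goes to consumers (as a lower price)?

For a small subsidy around the equilibrium, the benefit split depends on the relative slopes, which at a point are proportional to the elasticities.
Buyer share = εs/(εs + |εd|) = 2.2/(2.2 + 1.2) = 11/17; seller share = |εd|/(εs + |εd|) = 6/17.

Consumer share = 11/17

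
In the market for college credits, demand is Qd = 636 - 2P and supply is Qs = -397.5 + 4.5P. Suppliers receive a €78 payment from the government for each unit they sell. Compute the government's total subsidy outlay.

Government cost = €33228

Pre-subsidy: 636 - 2P = -397.5 + 4.5P gives P* = 159, Q* = 318.
With the subsidy, sellers receive Ps = Pb + 78 for each unit, where Pb is the price buyers pay.
Supply in terms of Pb becomes Qs = -397.5 + 4.5(Pb + 78) = -46.5 + 4.5Pb. Setting this equal to demand: 636 - 2Pb = -46.5 + 4.5Pb, so Pb = 105.
Sellers receive Ps = 105 + 78 = 183; Q' = 636 − 2·105 = 426.
Government outlay = subsidy × quantity = 78 × 426 = 33228.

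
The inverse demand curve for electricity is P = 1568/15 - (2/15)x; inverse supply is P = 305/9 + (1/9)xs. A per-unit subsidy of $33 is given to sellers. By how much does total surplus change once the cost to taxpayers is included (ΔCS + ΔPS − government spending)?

Net change in total surplus = -$2227.5

Pre-subsidy: 1568/15 - (2/15)x = 305/9 + (1/9)x gives x* = 289 and P* = 66.
With the subsidy, sellers receive Ps = Pb + 33 for each unit, where Pb is the price buyers pay.
On the curves, Pb = 1568/15 - (2/15)x and Ps = 305/9 + (1/9)x; the wedge Ps − Pb = 33 gives 305/9 + (1/9)x − (1568/15 - (2/15)x) = 33, so x' = 424.
Then Pb = 1568/15 − (2/15)·424 = 48 and Ps = 305/9 + (1/9)·424 = 81.
ΔCS = ½(289 + 424)(66 − 48) = 6417; ΔPS = ½(289 + 424)(81 − 66) = 5347.5.
Government spending = 33 × 424 = 13992.
Net change = 6417 + 5347.5 − 13992 = -2227.5. The loss equals the DWL triangle ½·33·135.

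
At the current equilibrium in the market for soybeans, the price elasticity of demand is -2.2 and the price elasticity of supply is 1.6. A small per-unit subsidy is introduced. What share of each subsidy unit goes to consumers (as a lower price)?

For a small subsidy around the equilibrium, the benefit split depends on the relative slopes, which at a point are proportional to the elasticities.
Buyer share = εs/(εs + |εd|) = 1.6/(1.6 + 2.2) = 8/19; seller share = |εd|/(εs + |εd|) = 11/19.

Consumer share = 8/19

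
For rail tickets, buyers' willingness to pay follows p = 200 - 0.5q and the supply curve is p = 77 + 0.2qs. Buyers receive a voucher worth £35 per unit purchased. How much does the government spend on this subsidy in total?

Government cost = £7900

Pre-subsidy: 200 - 0.5q = 77 + 0.2q gives q* = 1230/7 and p* = 785/7.
With the rebate, buyers effectively pay pb = ps − 35, where ps is the price sellers receive.
On the curves, pb = 200 - 0.5q and ps = 77 + 0.2q; the wedge ps − pb = 35 gives 77 + 0.2q − (200 - 0.5q) = 35, so q' = 1580/7.
Then pb = 200 − 0.5·(1580/7) = 610/7 and ps = 77 + 0.2·(1580/7) = 855/7.
Government outlay = subsidy × quantity = 35 × 1580/7 = 7900.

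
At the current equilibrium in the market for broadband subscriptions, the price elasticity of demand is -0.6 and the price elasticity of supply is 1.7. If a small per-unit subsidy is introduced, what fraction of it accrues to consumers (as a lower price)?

Consumer share = 17/23

For a small subsidy around the equilibrium, the benefit split depends on the relative slopes, which at a point are proportional to the elasticities.
Buyer share = εs/(εs + |εd|) = 1.7/(1.7 + 0.6) = 17/23; seller share = |εd|/(εs + |εd|) = 6/23.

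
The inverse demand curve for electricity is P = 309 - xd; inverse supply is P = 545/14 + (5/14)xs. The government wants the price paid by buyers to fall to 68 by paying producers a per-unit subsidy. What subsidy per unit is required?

At a buyer price of 68, quantity demanded is 309 − 1·68 = 241.
Sellers supply 241 only when they receive Ps = 545/14 + (5/14)·241 = 125.
s = Ps − Pb = 125 − 68 = 57.

Required subsidy s = 57 per unit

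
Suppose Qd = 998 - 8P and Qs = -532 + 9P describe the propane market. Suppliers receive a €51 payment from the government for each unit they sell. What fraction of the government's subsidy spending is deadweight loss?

DWL / government spending = 54/247

Pre-subsidy: 998 - 8P = -532 + 9P gives P* = 90, Q* = 278.
With the subsidy, sellers receive Ps = Pb + 51 for each unit, where Pb is the price buyers pay.
Supply in terms of Pb becomes Qs = -532 + 9(Pb + 51) = -73 + 9Pb. Setting this equal to demand: 998 - 8Pb = -73 + 9Pb, so Pb = 63.
Sellers receive Ps = 63 + 51 = 114; Q' = 998 − 8·63 = 494.
ΔCS = ½(278 + 494)(90 − 63) = 10422; ΔPS = ½(278 + 494)(114 − 90) = 9264.
Government spending = 51 × 494 = 25194.
DWL = ½ × 51 × (494 − 278) = 5508; fraction = 5508 / 25194 = 54/247.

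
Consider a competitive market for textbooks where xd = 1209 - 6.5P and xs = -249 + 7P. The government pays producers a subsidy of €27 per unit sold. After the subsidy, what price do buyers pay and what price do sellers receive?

Pre-subsidy: 1209 - 6.5P = -249 + 7P gives P* = 108, x* = 507.
With the subsidy, sellers receive Ps = Pb + 27 for each unit, where Pb is the price buyers pay.
Supply in terms of Pb becomes xs = -249 + 7(Pb + 27) = -60 + 7Pb. Setting this equal to demand: 1209 - 6.5Pb = -60 + 7Pb, so Pb = 94.
Sellers receive Ps = 94 + 27 = 121; x' = 1209 − 6.5·94 = 598.

Buyers pay €94; sellers receive €121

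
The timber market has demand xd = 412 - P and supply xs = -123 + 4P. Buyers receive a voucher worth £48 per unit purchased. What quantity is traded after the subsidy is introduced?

x' = 343.4

Pre-subsidy: 412 - P = -123 + 4P gives P* = 107, x* = 305.
With the rebate, buyers effectively pay Pb = Ps − 48, where Ps is the price sellers receive.
Demand in terms of Ps becomes xd = 412 − 1(Ps − 48) = 460 - Ps. Setting this equal to supply: 460 - Ps = -123 + 4Ps, so Ps = 116.6.
Buyers pay Pb = 116.6 − 48 = 68.6; x' = -123 + 4·116.6 = 343.4.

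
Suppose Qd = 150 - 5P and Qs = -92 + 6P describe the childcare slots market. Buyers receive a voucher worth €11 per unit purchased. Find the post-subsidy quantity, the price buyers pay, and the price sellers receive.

Q' = 70; buyers pay €16; sellers receive €27

Pre-subsidy: 150 - 5P = -92 + 6P gives P* = 22, Q* = 40.
With the rebate, buyers effectively pay Pb = Ps − 11, where Ps is the price sellers receive.
Demand in terms of Ps becomes Qd = 150 − 5(Ps − 11) = 205 - 5Ps. Setting this equal to supply: 205 - 5Ps = -92 + 6Ps, so Ps = 27.
Buyers pay Pb = 27 − 11 = 16; Q' = -92 + 6·27 = 70.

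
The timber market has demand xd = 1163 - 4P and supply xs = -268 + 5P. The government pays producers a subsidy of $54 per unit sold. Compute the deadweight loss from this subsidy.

Deadweight loss = $3240

Pre-subsidy: 1163 - 4P = -268 + 5P gives P* = 159, x* = 527.
With the subsidy, sellers receive Ps = Pb + 54 for each unit, where Pb is the price buyers pay.
Supply in terms of Pb becomes xs = -268 + 5(Pb + 54) = 2 + 5Pb. Setting this equal to demand: 1163 - 4Pb = 2 + 5Pb, so Pb = 129.
Sellers receive Ps = 129 + 54 = 183; x' = 1163 − 4·129 = 647.
The subsidy expands output by 647 − 527 = 120 past the efficient level; on those units the gap between marginal cost and willingness to pay runs from 0 up to 54.
DWL = ½ × 54 × 120 = 3240.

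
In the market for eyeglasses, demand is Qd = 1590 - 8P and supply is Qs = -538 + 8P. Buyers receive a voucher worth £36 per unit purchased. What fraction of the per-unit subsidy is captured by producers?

Pre-subsidy: 1590 - 8P = -538 + 8P gives P* = 133, Q* = 526.
With the rebate, buyers effectively pay Pb = Ps − 36, where Ps is the price sellers receive.
Demand in terms of Ps becomes Qd = 1590 − 8(Ps − 36) = 1878 - 8Ps. Setting this equal to supply: 1878 - 8Ps = -538 + 8Ps, so Ps = 151.
Buyers pay Pb = 151 − 36 = 115; Q' = -538 + 8·151 = 670.
Buyers' price falls by P* − Pb = 133 − 115 = 18; sellers' price rises by Ps − P* = 151 − 133 = 18.
So producers capture 18/36 = 0.5 of each unit of subsidy.

Producer share = 0.5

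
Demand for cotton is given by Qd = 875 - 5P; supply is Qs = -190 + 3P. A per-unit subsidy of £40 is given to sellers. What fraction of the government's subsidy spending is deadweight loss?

Pre-subsidy: 875 - 5P = -190 + 3P gives P* = 133.125, Q* = 209.375.
With the subsidy, sellers receive Ps = Pb + 40 for each unit, where Pb is the price buyers pay.
Supply in terms of Pb becomes Qs = -190 + 3(Pb + 40) = -70 + 3Pb. Setting this equal to demand: 875 - 5Pb = -70 + 3Pb, so Pb = 118.125.
Sellers receive Ps = 118.125 + 40 = 158.125; Q' = 875 − 5·118.125 = 284.375.
ΔCS = ½(209.375 + 284.375)(133.125 − 118.125) = 3703.125; ΔPS = ½(209.375 + 284.375)(158.125 − 133.125) = 6171.875.
Government spending = 40 × 284.375 = 11375.
DWL = ½ × 40 × (284.375 − 209.375) = 1500; fraction = 1500 / 11375 = 12/91.

DWL / government spending = 12/91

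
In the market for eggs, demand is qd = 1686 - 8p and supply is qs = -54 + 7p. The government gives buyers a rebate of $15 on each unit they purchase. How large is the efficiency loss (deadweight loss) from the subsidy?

Pre-subsidy: 1686 - 8p = -54 + 7p gives p* = 116, q* = 758.
With the rebate, buyers effectively pay pb = ps − 15, where ps is the price sellers receive.
Demand in terms of ps becomes qd = 1686 − 8(ps − 15) = 1806 - 8ps. Setting this equal to supply: 1806 - 8ps = -54 + 7ps, so ps = 124.
Buyers pay pb = 124 − 15 = 109; q' = -54 + 7·124 = 814.
The subsidy expands output by 814 − 758 = 56 past the efficient level; on those units the gap between marginal cost and willingness to pay runs from 0 up to 15.
DWL = ½ × 15 × 56 = 420.

Deadweight loss = $420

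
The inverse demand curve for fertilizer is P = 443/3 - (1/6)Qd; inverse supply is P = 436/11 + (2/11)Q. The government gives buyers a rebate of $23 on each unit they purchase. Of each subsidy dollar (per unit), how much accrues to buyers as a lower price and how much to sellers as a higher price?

Buyers gain $11 per unit; sellers gain $12 per unit

Pre-subsidy: 443/3 - (1/6)Q = 436/11 + (2/11)Q gives Q* = 310 and P* = 96.
With the rebate, buyers effectively pay Pb = Ps − 23, where Ps is the price sellers receive.
On the curves, Pb = 443/3 - (1/6)Q and Ps = 436/11 + (2/11)Q; the wedge Ps − Pb = 23 gives 436/11 + (2/11)Q − (443/3 - (1/6)Q) = 23, so Q' = 376.
Then Pb = 443/3 − (1/6)·376 = 85 and Ps = 436/11 + (2/11)·376 = 108.
Buyers' price falls by P* − Pb = 96 − 85 = 11; sellers' price rises by Ps − P* = 108 − 96 = 12.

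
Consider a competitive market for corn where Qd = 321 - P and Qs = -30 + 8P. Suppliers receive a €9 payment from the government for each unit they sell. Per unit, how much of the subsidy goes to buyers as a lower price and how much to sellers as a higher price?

Buyers gain €8 per unit; sellers gain €1 per unit

Pre-subsidy: 321 - P = -30 + 8P gives P* = 39, Q* = 282.
With the subsidy, sellers receive Ps = Pb + 9 for each unit, where Pb is the price buyers pay.
Supply in terms of Pb becomes Qs = -30 + 8(Pb + 9) = 42 + 8Pb. Setting this equal to demand: 321 - Pb = 42 + 8Pb, so Pb = 31.
Sellers receive Ps = 31 + 9 = 40; Q' = 321 − 1·31 = 290.
Buyers' price falls by P* − Pb = 39 − 31 = 8; sellers' price rises by Ps − P* = 40 − 39 = 1.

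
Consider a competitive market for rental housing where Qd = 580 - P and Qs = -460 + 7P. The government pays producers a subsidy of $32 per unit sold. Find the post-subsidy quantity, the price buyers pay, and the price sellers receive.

Q' = 478; buyers pay $102; sellers receive $134

Pre-subsidy: 580 - P = -460 + 7P gives P* = 130, Q* = 450.
With the subsidy, sellers receive Ps = Pb + 32 for each unit, where Pb is the price buyers pay.
Supply in terms of Pb becomes Qs = -460 + 7(Pb + 32) = -236 + 7Pb. Setting this equal to demand: 580 - Pb = -236 + 7Pb, so Pb = 102.
Sellers receive Ps = 102 + 32 = 134; Q' = 580 − 1·102 = 478.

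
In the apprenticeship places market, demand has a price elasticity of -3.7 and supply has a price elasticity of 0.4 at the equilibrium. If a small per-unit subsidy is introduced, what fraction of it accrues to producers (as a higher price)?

Producer share = 37/41

For a small subsidy around the equilibrium, the benefit split depends on the relative slopes, which at a point are proportional to the elasticities.
Buyer share = εs/(εs + |εd|) = 0.4/(0.4 + 3.7) = 4/41; seller share = |εd|/(εs + |εd|) = 37/41.
So producers capture 37/41 of the subsidy.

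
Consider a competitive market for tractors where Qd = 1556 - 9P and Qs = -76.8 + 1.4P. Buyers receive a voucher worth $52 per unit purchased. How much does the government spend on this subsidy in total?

Pre-subsidy: 1556 - 9P = -76.8 + 1.4P gives P* = 157, Q* = 143.
With the rebate, buyers effectively pay Pb = Ps − 52, where Ps is the price sellers receive.
Demand in terms of Ps becomes Qd = 1556 − 9(Ps − 52) = 2024 - 9Ps. Setting this equal to supply: 2024 - 9Ps = -76.8 + 1.4Ps, so Ps = 202.
Buyers pay Pb = 202 − 52 = 150; Q' = -76.8 + 1.4·202 = 206.
Government outlay = subsidy × quantity = 52 × 206 = 10712.

Government cost = $10712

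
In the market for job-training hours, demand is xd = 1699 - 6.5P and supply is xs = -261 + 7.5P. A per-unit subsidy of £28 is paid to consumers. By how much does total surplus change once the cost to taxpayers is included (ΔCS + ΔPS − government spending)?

Pre-subsidy: 1699 - 6.5P = -261 + 7.5P gives P* = 140, x* = 789.
With the rebate, buyers effectively pay Pb = Ps − 28, where Ps is the price sellers receive.
Demand in terms of Ps becomes xd = 1699 − 6.5(Ps − 28) = 1881 - 6.5Ps. Setting this equal to supply: 1881 - 6.5Ps = -261 + 7.5Ps, so Ps = 153.
Buyers pay Pb = 153 − 28 = 125; x' = -261 + 7.5·153 = 886.5.
ΔCS = ½(789 + 886.5)(140 − 125) = 12566.25; ΔPS = ½(789 + 886.5)(153 − 140) = 10890.75.
Government spending = 28 × 886.5 = 24822.
Net change = 12566.25 + 10890.75 − 24822 = -1365. The loss equals the DWL triangle ½·28·97.5.

Net change in total surplus = -£1365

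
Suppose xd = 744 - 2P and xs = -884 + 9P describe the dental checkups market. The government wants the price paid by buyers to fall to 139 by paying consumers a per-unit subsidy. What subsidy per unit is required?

At a buyer price of 139, quantity demanded is 744 − 2·139 = 466.
Sellers supply 466 only when they receive Ps with -884 + 9·Ps = 466, i.e. Ps = 150.
s = Ps − Pb = 150 − 139 = 11.

Required subsidy s = 11 per unit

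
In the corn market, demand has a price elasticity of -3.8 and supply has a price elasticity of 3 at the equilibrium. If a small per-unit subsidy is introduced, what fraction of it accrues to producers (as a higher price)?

For a small subsidy around the equilibrium, the benefit split depends on the relative slopes, which at a point are proportional to the elasticities.
Buyer share = εs/(εs + |εd|) = 3/(3 + 3.8) = 15/34; seller share = |εd|/(εs + |εd|) = 19/34.
So producers capture 19/34 of the subsidy.

Producer share = 19/34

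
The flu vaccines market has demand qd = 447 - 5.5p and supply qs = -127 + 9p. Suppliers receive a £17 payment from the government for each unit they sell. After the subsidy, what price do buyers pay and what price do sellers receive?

Buyers pay 842/29; sellers receive 1335/29

Pre-subsidy: 447 - 5.5p = -127 + 9p gives p* = 1148/29, q* = 6649/29.
With the subsidy, sellers receive ps = pb + 17 for each unit, where pb is the price buyers pay.
Supply in terms of pb becomes qs = -127 + 9(pb + 17) = 26 + 9pb. Setting this equal to demand: 447 - 5.5pb = 26 + 9pb, so pb = 842/29.
Sellers receive ps = 842/29 + 17 = 1335/29; q' = 447 − 5.5·(842/29) = 8332/29.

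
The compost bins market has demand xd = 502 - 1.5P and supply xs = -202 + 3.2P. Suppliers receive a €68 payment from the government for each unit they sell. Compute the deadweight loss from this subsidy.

Deadweight loss = 110976/47

Pre-subsidy: 502 - 1.5P = -202 + 3.2P gives P* = 7040/47, x* = 13034/47.
With the subsidy, sellers receive Ps = Pb + 68 for each unit, where Pb is the price buyers pay.
Supply in terms of Pb becomes xs = -202 + 3.2(Pb + 68) = 15.6 + 3.2Pb. Setting this equal to demand: 502 - 1.5Pb = 15.6 + 3.2Pb, so Pb = 4864/47.
Sellers receive Ps = 4864/47 + 68 = 8060/47; x' = 502 − 1.5·(4864/47) = 16298/47.
The subsidy expands output by 16298/47 − 13034/47 = 3264/47 past the efficient level; on those units the gap between marginal cost and willingness to pay runs from 0 up to 68.
DWL = ½ × 68 × 3264/47 = 110976/47.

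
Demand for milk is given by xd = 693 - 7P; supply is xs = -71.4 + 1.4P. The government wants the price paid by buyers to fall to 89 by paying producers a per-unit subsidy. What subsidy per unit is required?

At a buyer price of 89, quantity demanded is 693 − 7·89 = 70.
Sellers supply 70 only when they receive Ps with -71.4 + 1.4·Ps = 70, i.e. Ps = 101.
s = Ps − Pb = 101 − 89 = 12.

Required subsidy s = 12 per unit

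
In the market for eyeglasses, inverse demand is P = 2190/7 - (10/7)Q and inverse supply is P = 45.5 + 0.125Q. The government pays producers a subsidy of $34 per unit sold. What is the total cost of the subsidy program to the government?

Government cost = 573784/87

Pre-subsidy: 2190/7 - (10/7)Q = 45.5 + 0.125Q gives Q* = 14972/87 and P* = 5830/87.
With the subsidy, sellers receive Ps = Pb + 34 for each unit, where Pb is the price buyers pay.
On the curves, Pb = 2190/7 - (10/7)Q and Ps = 45.5 + 0.125Q; the wedge Ps − Pb = 34 gives 45.5 + 0.125Q − (2190/7 - (10/7)Q) = 34, so Q' = 16876/87.
Then Pb = 2190/7 − (10/7)·(16876/87) = 3110/87 and Ps = 45.5 + 0.125·(16876/87) = 6068/87.
Government outlay = subsidy × quantity = 34 × 16876/87 = 573784/87.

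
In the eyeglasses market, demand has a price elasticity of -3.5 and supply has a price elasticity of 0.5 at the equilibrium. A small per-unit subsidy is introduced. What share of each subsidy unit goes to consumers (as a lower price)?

Consumer share = 0.125

For a small subsidy around the equilibrium, the benefit split depends on the relative slopes, which at a point are proportional to the elasticities.
Buyer share = εs/(εs + |εd|) = 0.5/(0.5 + 3.5) = 0.125; seller share = |εd|/(εs + |εd|) = 0.875.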